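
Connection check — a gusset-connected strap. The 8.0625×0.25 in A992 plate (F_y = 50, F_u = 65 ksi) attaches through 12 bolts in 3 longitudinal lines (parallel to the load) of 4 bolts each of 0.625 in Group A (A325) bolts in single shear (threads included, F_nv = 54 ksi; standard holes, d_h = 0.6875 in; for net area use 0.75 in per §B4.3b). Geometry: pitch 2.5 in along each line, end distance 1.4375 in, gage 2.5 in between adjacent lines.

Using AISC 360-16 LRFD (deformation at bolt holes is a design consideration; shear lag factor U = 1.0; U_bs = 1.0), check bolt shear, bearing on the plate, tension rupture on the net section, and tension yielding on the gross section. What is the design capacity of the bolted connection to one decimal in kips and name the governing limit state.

70.8 kips (net-section rupture governs)

Bolt shear: A_b = π(0.625)²/4 = 0.3068 in². φR_n = 0.75 × 54 × 0.3068 × 12 × 1 = 149.1 kips.
Bearing (0.25 in plate, F_u = 65 ksi): end bolts L_c = 1.4375 − 0.6875/2 = 1.09375, R_n = min(1.2×1.09375×0.25×65, 2.4×0.625×0.25×65) = 21.328 kips/bolt; interior L_c = 2.5 − 0.6875 = 1.8125, R_n = 24.375 kips/bolt. φR_n = 0.75 × (3×21.328 + 9×24.375) = 212.5 kips.
Tension rupture (net): A_n = (8.0625 − 3×0.75)×0.25 = 1.4531 in² (U = 1.0, A_e = A_n). φR_n = 0.75 × 65 × 1.4531 = 70.8 kips.
Tension yield (gross): A_g = 8.0625×0.25 = 2.0156 in². φR_n = 0.90 × 50 × 2.0156 = 90.7 kips.
Governing: min(149.1, 212.5, 70.8, 90.7) = 70.8 kips → net-section rupture.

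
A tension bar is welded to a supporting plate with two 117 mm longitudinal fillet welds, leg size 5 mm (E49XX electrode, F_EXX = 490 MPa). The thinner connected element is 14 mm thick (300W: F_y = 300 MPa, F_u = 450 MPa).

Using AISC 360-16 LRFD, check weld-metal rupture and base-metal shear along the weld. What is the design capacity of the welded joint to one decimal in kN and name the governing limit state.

182.4 kN (weld metal governs)

Weld metal: throat = 0.707×5 = 3.535 mm, L = 2×117 = 234 mm. φR_n = 0.75 × 0.6 × 490 × 3.535 × 234 = 182.4 kN.
Base metal shear (14 mm plate): yield φR_n = 1.0×0.6×300×14×234 = 589.7 kN; rupture φR_n = 0.75×0.6×450×14×234 = 663.4 kN; take 589.7 kN (yield).
Governing: min(182.4, 589.7) = 182.4 kN → weld metal.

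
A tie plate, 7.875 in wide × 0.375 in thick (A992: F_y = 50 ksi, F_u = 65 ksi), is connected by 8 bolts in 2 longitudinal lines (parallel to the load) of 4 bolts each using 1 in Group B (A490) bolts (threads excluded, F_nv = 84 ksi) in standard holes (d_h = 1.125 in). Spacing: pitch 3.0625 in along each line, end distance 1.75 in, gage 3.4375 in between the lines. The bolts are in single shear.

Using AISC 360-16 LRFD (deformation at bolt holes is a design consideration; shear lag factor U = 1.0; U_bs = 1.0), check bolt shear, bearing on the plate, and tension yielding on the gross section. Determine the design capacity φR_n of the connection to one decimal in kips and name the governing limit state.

132.9 kips (gross-section yield governs)

Bolt shear: A_b = π(1)²/4 = 0.7854 in². φR_n = 0.75 × 84 × 0.7854 × 8 × 1 = 395.8 kips.
Bearing (0.375 in plate, F_u = 65 ksi): end bolts L_c = 1.75 − 1.125/2 = 1.1875, R_n = min(1.2×1.1875×0.375×65, 2.4×1×0.375×65) = 34.734 kips/bolt; interior L_c = 3.0625 − 1.125 = 1.9375, R_n = 56.672 kips/bolt. φR_n = 0.75 × (2×34.734 + 6×56.672) = 307.1 kips.
Tension yield (gross): A_g = 7.875×0.375 = 2.9531 in². φR_n = 0.90 × 50 × 2.9531 = 132.9 kips.
Governing: min(395.8, 307.1, 132.9) = 132.9 kips → gross-section yield.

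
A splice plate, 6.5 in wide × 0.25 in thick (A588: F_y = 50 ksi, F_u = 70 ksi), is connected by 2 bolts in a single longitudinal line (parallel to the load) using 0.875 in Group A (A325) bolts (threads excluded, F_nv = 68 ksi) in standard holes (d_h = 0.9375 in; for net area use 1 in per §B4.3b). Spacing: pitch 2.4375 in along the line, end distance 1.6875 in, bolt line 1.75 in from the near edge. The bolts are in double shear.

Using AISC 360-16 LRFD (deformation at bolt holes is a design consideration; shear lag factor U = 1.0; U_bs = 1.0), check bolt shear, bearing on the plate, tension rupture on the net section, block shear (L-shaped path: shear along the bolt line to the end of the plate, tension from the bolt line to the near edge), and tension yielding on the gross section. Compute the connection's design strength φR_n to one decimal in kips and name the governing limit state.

Bolt shear: A_b = π(0.875)²/4 = 0.60132 in². φR_n = 0.75 × 68 × 0.60132 × 2 × 2 = 122.7 kips.
Bearing (0.25 in plate, F_u = 70 ksi): end bolts L_c = 1.6875 − 0.9375/2 = 1.21875, R_n = min(1.2×1.21875×0.25×70, 2.4×0.875×0.25×70) = 25.594 kips/bolt; interior L_c = 2.4375 − 0.9375 = 1.5, R_n = 31.5 kips/bolt. φR_n = 0.75 × (1×25.594 + 1×31.5) = 42.8 kips.
Tension rupture (net): A_n = (6.5 − 1×1)×0.25 = 1.375 in² (U = 1.0, A_e = A_n). φR_n = 0.75 × 70 × 1.375 = 72.2 kips.
Block shear: shear path 1×[1.6875+1×2.4375] = 1×4.125 in, A_gv = 1.0313, A_nv = 1×(4.125 − 1.5×1)×0.25 = 0.65625 in²; tension to near edge: (1.75 − 0.5×1)×0.25 = 0.3125 in². R_n = min(0.6×70×0.65625, 0.6×50×1.0313) + 1.0×70×0.3125 = min(27.563, 30.939) + 21.875 = 49.438 kips. φR_n = 0.75 × 49.438 = 37.1 kips.
Tension yield (gross): A_g = 6.5×0.25 = 1.625 in². φR_n = 0.90 × 50 × 1.625 = 73.1 kips.
Governing: min(122.7, 42.8, 72.2, 37.1, 73.1) = 37.1 kips → block shear.

37.1 kips (block shear governs)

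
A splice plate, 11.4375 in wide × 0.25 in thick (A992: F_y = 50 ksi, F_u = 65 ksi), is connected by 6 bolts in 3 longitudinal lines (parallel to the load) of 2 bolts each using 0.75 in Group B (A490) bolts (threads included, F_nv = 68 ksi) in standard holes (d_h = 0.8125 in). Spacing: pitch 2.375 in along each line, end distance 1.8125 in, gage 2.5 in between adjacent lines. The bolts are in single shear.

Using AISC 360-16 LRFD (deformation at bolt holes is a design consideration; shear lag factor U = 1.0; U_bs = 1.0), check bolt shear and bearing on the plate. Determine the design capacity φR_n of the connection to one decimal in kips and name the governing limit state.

127.5 kips (bearing governs)

Bolt shear: A_b = π(0.75)²/4 = 0.44179 in². φR_n = 0.75 × 68 × 0.44179 × 6 × 1 = 135.2 kips.
Bearing (0.25 in plate, F_u = 65 ksi): end bolts L_c = 1.8125 − 0.8125/2 = 1.40625, R_n = min(1.2×1.40625×0.25×65, 2.4×0.75×0.25×65) = 27.422 kips/bolt; interior L_c = 2.375 − 0.8125 = 1.5625, R_n = 29.25 kips/bolt. φR_n = 0.75 × (3×27.422 + 3×29.25) = 127.5 kips.
Governing: min(135.2, 127.5) = 127.5 kips → bearing.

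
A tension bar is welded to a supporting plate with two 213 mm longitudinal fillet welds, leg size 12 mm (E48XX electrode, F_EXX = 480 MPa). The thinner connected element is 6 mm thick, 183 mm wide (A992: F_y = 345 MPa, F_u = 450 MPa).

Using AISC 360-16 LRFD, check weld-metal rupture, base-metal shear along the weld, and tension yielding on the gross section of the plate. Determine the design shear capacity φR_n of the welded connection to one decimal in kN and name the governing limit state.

Weld metal: throat = 0.707×12 = 8.484 mm, L = 2×213 = 426 mm. φR_n = 0.75 × 0.6 × 480 × 8.484 × 426 = 780.7 kN.
Base metal shear (6 mm plate): yield φR_n = 1.0×0.6×345×6×426 = 529.1 kN; rupture φR_n = 0.75×0.6×450×6×426 = 517.6 kN; take 517.6 kN (rupture).
Tension yield (gross): A_g = 183×6 = 1098 mm². φR_n = 0.90 × 345 × 1098 = 340.9 kN.
Governing: min(780.7, 517.6, 340.9) = 340.9 kN → gross-section yield.

340.9 kN (gross-section yield governs)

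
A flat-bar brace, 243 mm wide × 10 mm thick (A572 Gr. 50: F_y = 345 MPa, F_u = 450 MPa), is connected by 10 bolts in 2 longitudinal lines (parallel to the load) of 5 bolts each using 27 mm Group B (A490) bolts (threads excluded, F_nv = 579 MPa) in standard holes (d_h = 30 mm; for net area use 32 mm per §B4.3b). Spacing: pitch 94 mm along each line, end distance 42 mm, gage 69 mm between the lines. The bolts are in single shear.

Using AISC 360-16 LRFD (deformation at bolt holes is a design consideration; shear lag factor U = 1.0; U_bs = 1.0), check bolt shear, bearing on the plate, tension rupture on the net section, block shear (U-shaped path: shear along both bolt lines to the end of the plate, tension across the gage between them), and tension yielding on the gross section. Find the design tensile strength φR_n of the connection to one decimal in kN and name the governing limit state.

Bolt shear: A_b = π(27)²/4 = 572.56 mm². φR_n = 0.75 × 579 × 572.56 × 10 × 1 = 2486.3 kN.
Bearing (10 mm plate, F_u = 450 MPa): end bolts L_c = 42 − 30/2 = 27, R_n = min(1.2×27×10×450, 2.4×27×10×450) = 145.8 kN/bolt; interior L_c = 94 − 30 = 64, R_n = 291.6 kN/bolt. φR_n = 0.75 × (2×145.8 + 8×291.6) = 1968.3 kN.
Tension rupture (net): A_n = (243 − 2×32)×10 = 1790 mm² (U = 1.0, A_e = A_n). φR_n = 0.75 × 450 × 1790 = 604.1 kN.
Block shear: shear path 2×[42+4×94] = 2×418 mm, A_gv = 8360, A_nv = 2×(418 − 4.5×32)×10 = 5480 mm²; tension across gage: (69 − 1×32)×10 = 370 mm². R_n = min(0.6×450×5480, 0.6×345×8360) + 1.0×450×370 = min(1479.6, 1730.5) + 166.5 = 1646.1 kN. φR_n = 0.75 × 1646.1 = 1234.6 kN.
Tension yield (gross): A_g = 243×10 = 2430 mm². φR_n = 0.90 × 345 × 2430 = 754.5 kN.
Governing: min(2486.3, 1968.3, 604.1, 1234.6, 754.5) = 604.1 kN → net-section rupture.

604.1 kN (net-section rupture governs)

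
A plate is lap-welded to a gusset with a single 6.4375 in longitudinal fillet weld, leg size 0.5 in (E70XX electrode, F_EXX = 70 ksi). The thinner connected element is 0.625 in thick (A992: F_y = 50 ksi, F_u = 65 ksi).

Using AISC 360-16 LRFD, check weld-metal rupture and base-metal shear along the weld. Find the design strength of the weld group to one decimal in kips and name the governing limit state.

Weld metal: throat = 0.707×0.5 = 0.3535 in, L = 6.4375 in. φR_n = 0.75 × 0.6 × 70 × 0.3535 × 6.4375 = 71.7 kips.
Base metal shear (0.625 in plate): yield φR_n = 1.0×0.6×50×0.625×6.4375 = 120.7 kips; rupture φR_n = 0.75×0.6×65×0.625×6.4375 = 117.7 kips; take 117.7 kips (rupture).
Governing: min(71.7, 117.7) = 71.7 kips → weld metal.

71.7 kips (weld metal governs)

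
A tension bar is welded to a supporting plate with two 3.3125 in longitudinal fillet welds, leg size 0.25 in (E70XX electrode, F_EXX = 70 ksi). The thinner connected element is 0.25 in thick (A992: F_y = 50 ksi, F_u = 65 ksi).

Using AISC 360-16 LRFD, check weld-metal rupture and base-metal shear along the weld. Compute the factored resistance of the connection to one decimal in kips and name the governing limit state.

Weld metal: throat = 0.707×0.25 = 0.17675 in, L = 2×3.3125 = 6.625 in. φR_n = 0.75 × 0.6 × 70 × 0.17675 × 6.625 = 36.9 kips.
Base metal shear (0.25 in plate): yield φR_n = 1.0×0.6×50×0.25×6.625 = 49.7 kips; rupture φR_n = 0.75×0.6×65×0.25×6.625 = 48.4 kips; take 48.4 kips (rupture).
Governing: min(36.9, 48.4) = 36.9 kips → weld metal.

36.9 kips (weld metal governs)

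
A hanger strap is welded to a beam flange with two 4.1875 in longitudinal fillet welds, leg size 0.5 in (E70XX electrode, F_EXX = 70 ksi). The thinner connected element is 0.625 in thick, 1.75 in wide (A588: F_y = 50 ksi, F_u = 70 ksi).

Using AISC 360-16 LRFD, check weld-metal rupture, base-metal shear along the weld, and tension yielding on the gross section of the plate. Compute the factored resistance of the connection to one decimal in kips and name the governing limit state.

49.2 kips (gross-section yield governs)

Weld metal: throat = 0.707×0.5 = 0.3535 in, L = 2×4.1875 = 8.375 in. φR_n = 0.75 × 0.6 × 70 × 0.3535 × 8.375 = 93.3 kips.
Base metal shear (0.625 in plate): yield φR_n = 1.0×0.6×50×0.625×8.375 = 157.0 kips; rupture φR_n = 0.75×0.6×70×0.625×8.375 = 164.9 kips; take 157.0 kips (yield).
Tension yield (gross): A_g = 1.75×0.625 = 1.0938 in². φR_n = 0.90 × 50 × 1.0938 = 49.2 kips.
Governing: min(93.3, 157.0, 49.2) = 49.2 kips → gross-section yield.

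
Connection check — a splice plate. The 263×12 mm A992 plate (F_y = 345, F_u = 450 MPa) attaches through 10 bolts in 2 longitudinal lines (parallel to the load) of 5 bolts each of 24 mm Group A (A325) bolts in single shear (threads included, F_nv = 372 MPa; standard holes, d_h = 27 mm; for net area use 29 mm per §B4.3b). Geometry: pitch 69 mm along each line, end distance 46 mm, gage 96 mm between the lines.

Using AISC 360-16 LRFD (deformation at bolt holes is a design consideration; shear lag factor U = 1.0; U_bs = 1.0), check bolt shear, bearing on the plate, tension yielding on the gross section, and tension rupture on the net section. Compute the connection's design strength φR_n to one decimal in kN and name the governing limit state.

830.3 kN (net-section rupture governs)

Bolt shear: A_b = π(24)²/4 = 452.39 mm². φR_n = 0.75 × 372 × 452.39 × 10 × 1 = 1262.2 kN.
Bearing (12 mm plate, F_u = 450 MPa): end bolts L_c = 46 − 27/2 = 32.5, R_n = min(1.2×32.5×12×450, 2.4×24×12×450) = 210.6 kN/bolt; interior L_c = 69 − 27 = 42, R_n = 272.16 kN/bolt. φR_n = 0.75 × (2×210.6 + 8×272.16) = 1948.9 kN.
Tension yield (gross): A_g = 263×12 = 3156 mm². φR_n = 0.90 × 345 × 3156 = 979.9 kN.
Tension rupture (net): A_n = (263 − 2×29)×12 = 2460 mm² (U = 1.0, A_e = A_n). φR_n = 0.75 × 450 × 2460 = 830.3 kN.
Governing: min(1262.2, 1948.9, 979.9, 830.3) = 830.3 kN → net-section rupture.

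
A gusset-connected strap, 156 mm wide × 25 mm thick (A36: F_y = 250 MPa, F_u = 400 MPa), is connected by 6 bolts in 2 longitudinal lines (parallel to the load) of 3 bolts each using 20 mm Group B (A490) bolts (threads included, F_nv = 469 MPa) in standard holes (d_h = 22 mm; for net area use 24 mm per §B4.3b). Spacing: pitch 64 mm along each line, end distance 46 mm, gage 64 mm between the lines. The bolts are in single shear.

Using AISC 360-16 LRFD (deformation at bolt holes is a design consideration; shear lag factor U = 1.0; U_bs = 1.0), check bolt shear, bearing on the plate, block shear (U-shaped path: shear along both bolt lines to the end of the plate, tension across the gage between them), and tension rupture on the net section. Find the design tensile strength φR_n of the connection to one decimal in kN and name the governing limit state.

Bolt shear: A_b = π(20)²/4 = 314.16 mm². φR_n = 0.75 × 469 × 314.16 × 6 × 1 = 663.0 kN.
Bearing (25 mm plate, F_u = 400 MPa): end bolts L_c = 46 − 22/2 = 35, R_n = min(1.2×35×25×400, 2.4×20×25×400) = 420 kN/bolt; interior L_c = 64 − 22 = 42, R_n = 480 kN/bolt. φR_n = 0.75 × (2×420 + 4×480) = 2070.0 kN.
Block shear: shear path 2×[46+2×64] = 2×174 mm, A_gv = 8700, A_nv = 2×(174 − 2.5×24)×25 = 5700 mm²; tension across gage: (64 − 1×24)×25 = 1000 mm². R_n = min(0.6×400×5700, 0.6×250×8700) + 1.0×400×1000 = min(1368, 1305) + 400 = 1705 kN. φR_n = 0.75 × 1705 = 1278.8 kN.
Tension rupture (net): A_n = (156 − 2×24)×25 = 2700 mm² (U = 1.0, A_e = A_n). φR_n = 0.75 × 400 × 2700 = 810.0 kN.
Governing: min(663.0, 2070.0, 1278.8, 810.0) = 663.0 kN → bolt shear.

663.0 kN (bolt shear governs)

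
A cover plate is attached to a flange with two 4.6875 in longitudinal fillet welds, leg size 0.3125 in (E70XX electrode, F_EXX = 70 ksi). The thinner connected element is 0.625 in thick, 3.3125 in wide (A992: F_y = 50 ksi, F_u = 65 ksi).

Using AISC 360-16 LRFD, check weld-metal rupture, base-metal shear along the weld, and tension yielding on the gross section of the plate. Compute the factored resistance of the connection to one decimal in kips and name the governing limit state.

Weld metal: throat = 0.707×0.3125 = 0.22094 in, L = 2×4.6875 = 9.375 in. φR_n = 0.75 × 0.6 × 70 × 0.22094 × 9.375 = 65.2 kips.
Base metal shear (0.625 in plate): yield φR_n = 1.0×0.6×50×0.625×9.375 = 175.8 kips; rupture φR_n = 0.75×0.6×65×0.625×9.375 = 171.4 kips; take 171.4 kips (rupture).
Tension yield (gross): A_g = 3.3125×0.625 = 2.0703 in². φR_n = 0.90 × 50 × 2.0703 = 93.2 kips.
Governing: min(65.2, 171.4, 93.2) = 65.2 kips → weld metal.

65.2 kips (weld metal governs)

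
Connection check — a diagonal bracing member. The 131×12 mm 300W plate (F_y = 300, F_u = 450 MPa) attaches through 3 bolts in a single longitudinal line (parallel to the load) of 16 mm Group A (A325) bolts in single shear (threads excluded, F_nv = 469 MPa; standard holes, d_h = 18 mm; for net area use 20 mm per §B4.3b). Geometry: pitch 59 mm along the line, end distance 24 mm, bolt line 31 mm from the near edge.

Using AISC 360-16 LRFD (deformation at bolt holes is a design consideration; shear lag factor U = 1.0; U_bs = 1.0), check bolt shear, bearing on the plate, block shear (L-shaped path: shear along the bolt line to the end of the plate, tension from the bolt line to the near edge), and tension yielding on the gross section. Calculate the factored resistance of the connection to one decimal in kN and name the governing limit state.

212.2 kN (bolt shear governs)

Bolt shear: A_b = π(16)²/4 = 201.06 mm². φR_n = 0.75 × 469 × 201.06 × 3 × 1 = 212.2 kN.
Bearing (12 mm plate, F_u = 450 MPa): end bolts L_c = 24 − 18/2 = 15, R_n = min(1.2×15×12×450, 2.4×16×12×450) = 97.2 kN/bolt; interior L_c = 59 − 18 = 41, R_n = 207.36 kN/bolt. φR_n = 0.75 × (1×97.2 + 2×207.36) = 383.9 kN.
Block shear: shear path 1×[24+2×59] = 1×142 mm, A_gv = 1704, A_nv = 1×(142 − 2.5×20)×12 = 1104 mm²; tension to near edge: (31 − 0.5×20)×12 = 252 mm². R_n = min(0.6×450×1104, 0.6×300×1704) + 1.0×450×252 = min(298.08, 306.72) + 113.4 = 411.48 kN. φR_n = 0.75 × 411.48 = 308.6 kN.
Tension yield (gross): A_g = 131×12 = 1572 mm². φR_n = 0.90 × 300 × 1572 = 424.4 kN.
Governing: min(212.2, 383.9, 308.6, 424.4) = 212.2 kN → bolt shear.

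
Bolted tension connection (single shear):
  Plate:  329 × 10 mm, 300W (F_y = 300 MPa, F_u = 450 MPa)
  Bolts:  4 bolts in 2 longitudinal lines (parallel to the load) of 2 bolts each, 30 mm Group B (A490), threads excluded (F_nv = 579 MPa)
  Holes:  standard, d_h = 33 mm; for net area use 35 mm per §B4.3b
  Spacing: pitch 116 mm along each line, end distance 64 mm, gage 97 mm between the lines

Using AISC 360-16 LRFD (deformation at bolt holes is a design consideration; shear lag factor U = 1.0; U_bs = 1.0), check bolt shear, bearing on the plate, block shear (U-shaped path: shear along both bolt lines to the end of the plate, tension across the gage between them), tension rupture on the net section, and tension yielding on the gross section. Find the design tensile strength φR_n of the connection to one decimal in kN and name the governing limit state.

695.3 kN (block shear governs)

Bolt shear: A_b = π(30)²/4 = 706.86 mm². φR_n = 0.75 × 579 × 706.86 × 4 × 1 = 1227.8 kN.
Bearing (10 mm plate, F_u = 450 MPa): end bolts L_c = 64 − 33/2 = 47.5, R_n = min(1.2×47.5×10×450, 2.4×30×10×450) = 256.5 kN/bolt; interior L_c = 116 − 33 = 83, R_n = 324 kN/bolt. φR_n = 0.75 × (2×256.5 + 2×324) = 870.8 kN.
Block shear: shear path 2×[64+1×116] = 2×180 mm, A_gv = 3600, A_nv = 2×(180 − 1.5×35)×10 = 2550 mm²; tension across gage: (97 − 1×35)×10 = 620 mm². R_n = min(0.6×450×2550, 0.6×300×3600) + 1.0×450×620 = min(688.5, 648) + 279 = 927 kN. φR_n = 0.75 × 927 = 695.3 kN.
Tension rupture (net): A_n = (329 − 2×35)×10 = 2590 mm² (U = 1.0, A_e = A_n). φR_n = 0.75 × 450 × 2590 = 874.1 kN.
Tension yield (gross): A_g = 329×10 = 3290 mm². φR_n = 0.90 × 300 × 3290 = 888.3 kN.
Governing: min(1227.8, 870.8, 695.3, 874.1, 888.3) = 695.3 kN → block shear.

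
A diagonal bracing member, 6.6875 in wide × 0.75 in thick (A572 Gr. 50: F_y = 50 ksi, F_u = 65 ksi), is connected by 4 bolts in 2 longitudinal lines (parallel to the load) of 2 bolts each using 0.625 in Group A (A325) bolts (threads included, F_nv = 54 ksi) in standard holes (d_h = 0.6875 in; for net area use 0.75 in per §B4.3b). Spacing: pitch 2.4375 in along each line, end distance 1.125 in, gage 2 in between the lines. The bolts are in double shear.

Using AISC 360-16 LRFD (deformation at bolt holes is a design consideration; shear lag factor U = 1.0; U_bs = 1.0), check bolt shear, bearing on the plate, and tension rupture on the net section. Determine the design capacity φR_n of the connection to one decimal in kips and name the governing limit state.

Bolt shear: A_b = π(0.625)²/4 = 0.3068 in². φR_n = 0.75 × 54 × 0.3068 × 4 × 2 = 99.4 kips.
Bearing (0.75 in plate, F_u = 65 ksi): end bolts L_c = 1.125 − 0.6875/2 = 0.78125, R_n = min(1.2×0.78125×0.75×65, 2.4×0.625×0.75×65) = 45.703 kips/bolt; interior L_c = 2.4375 − 0.6875 = 1.75, R_n = 73.125 kips/bolt. φR_n = 0.75 × (2×45.703 + 2×73.125) = 178.2 kips.
Tension rupture (net): A_n = (6.6875 − 2×0.75)×0.75 = 3.8906 in² (U = 1.0, A_e = A_n). φR_n = 0.75 × 65 × 3.8906 = 189.7 kips.
Governing: min(99.4, 178.2, 189.7) = 99.4 kips → bolt shear.

99.4 kips (bolt shear governs)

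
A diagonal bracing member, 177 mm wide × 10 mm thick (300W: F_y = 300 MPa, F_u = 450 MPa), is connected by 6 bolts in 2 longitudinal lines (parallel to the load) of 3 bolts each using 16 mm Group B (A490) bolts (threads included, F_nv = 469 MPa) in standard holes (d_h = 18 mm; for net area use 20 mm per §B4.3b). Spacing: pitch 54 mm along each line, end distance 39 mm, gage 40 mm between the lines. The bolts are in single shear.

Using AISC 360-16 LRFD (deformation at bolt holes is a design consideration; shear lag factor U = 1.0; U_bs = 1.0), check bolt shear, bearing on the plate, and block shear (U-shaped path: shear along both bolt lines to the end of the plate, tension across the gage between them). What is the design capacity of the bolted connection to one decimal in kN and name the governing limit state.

Bolt shear: A_b = π(16)²/4 = 201.06 mm². φR_n = 0.75 × 469 × 201.06 × 6 × 1 = 424.3 kN.
Bearing (10 mm plate, F_u = 450 MPa): end bolts L_c = 39 − 18/2 = 30, R_n = min(1.2×30×10×450, 2.4×16×10×450) = 162 kN/bolt; interior L_c = 54 − 18 = 36, R_n = 172.8 kN/bolt. φR_n = 0.75 × (2×162 + 4×172.8) = 761.4 kN.
Block shear: shear path 2×[39+2×54] = 2×147 mm, A_gv = 2940, A_nv = 2×(147 − 2.5×20)×10 = 1940 mm²; tension across gage: (40 − 1×20)×10 = 200 mm². R_n = min(0.6×450×1940, 0.6×300×2940) + 1.0×450×200 = min(523.8, 529.2) + 90 = 613.8 kN. φR_n = 0.75 × 613.8 = 460.4 kN.
Governing: min(424.3, 761.4, 460.4) = 424.3 kN → bolt shear.

424.3 kN (bolt shear governs)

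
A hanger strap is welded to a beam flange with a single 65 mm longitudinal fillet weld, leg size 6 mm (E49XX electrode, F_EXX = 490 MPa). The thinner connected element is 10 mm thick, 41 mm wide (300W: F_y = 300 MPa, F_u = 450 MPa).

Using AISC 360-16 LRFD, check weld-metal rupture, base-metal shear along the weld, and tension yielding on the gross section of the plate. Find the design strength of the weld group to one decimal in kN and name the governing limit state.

Weld metal: throat = 0.707×6 = 4.242 mm, L = 65 mm. φR_n = 0.75 × 0.6 × 490 × 4.242 × 65 = 60.8 kN.
Base metal shear (10 mm plate): yield φR_n = 1.0×0.6×300×10×65 = 117.0 kN; rupture φR_n = 0.75×0.6×450×10×65 = 131.6 kN; take 117.0 kN (yield).
Tension yield (gross): A_g = 41×10 = 410 mm². φR_n = 0.90 × 300 × 410 = 110.7 kN.
Governing: min(60.8, 117.0, 110.7) = 60.8 kN → weld metal.

60.8 kN (weld metal governs)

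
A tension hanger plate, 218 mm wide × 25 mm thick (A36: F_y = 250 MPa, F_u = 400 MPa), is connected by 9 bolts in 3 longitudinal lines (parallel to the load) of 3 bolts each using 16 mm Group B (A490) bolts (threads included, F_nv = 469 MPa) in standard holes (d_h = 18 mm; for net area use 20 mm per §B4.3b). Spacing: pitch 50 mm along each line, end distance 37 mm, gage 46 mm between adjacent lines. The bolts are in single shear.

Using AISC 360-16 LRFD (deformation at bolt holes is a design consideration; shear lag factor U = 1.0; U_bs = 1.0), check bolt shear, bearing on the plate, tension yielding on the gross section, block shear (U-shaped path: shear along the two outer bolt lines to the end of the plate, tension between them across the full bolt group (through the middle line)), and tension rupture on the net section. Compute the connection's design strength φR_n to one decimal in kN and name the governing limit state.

Bolt shear: A_b = π(16)²/4 = 201.06 mm². φR_n = 0.75 × 469 × 201.06 × 9 × 1 = 636.5 kN.
Bearing (25 mm plate, F_u = 400 MPa): end bolts L_c = 37 − 18/2 = 28, R_n = min(1.2×28×25×400, 2.4×16×25×400) = 336 kN/bolt; interior L_c = 50 − 18 = 32, R_n = 384 kN/bolt. φR_n = 0.75 × (3×336 + 6×384) = 2484.0 kN.
Tension yield (gross): A_g = 218×25 = 5450 mm². φR_n = 0.90 × 250 × 5450 = 1226.3 kN.
Block shear: shear path 2×[37+2×50] = 2×137 mm, A_gv = 6850, A_nv = 2×(137 − 2.5×20)×25 = 4350 mm²; tension across gage: (92 − 2×20)×25 = 1300 mm². R_n = min(0.6×400×4350, 0.6×250×6850) + 1.0×400×1300 = min(1044, 1027.5) + 520 = 1547.5 kN. φR_n = 0.75 × 1547.5 = 1160.6 kN.
Tension rupture (net): A_n = (218 − 3×20)×25 = 3950 mm² (U = 1.0, A_e = A_n). φR_n = 0.75 × 400 × 3950 = 1185.0 kN.
Governing: min(636.5, 2484.0, 1226.3, 1160.6, 1185.0) = 636.5 kN → bolt shear.

636.5 kN (bolt shear governs)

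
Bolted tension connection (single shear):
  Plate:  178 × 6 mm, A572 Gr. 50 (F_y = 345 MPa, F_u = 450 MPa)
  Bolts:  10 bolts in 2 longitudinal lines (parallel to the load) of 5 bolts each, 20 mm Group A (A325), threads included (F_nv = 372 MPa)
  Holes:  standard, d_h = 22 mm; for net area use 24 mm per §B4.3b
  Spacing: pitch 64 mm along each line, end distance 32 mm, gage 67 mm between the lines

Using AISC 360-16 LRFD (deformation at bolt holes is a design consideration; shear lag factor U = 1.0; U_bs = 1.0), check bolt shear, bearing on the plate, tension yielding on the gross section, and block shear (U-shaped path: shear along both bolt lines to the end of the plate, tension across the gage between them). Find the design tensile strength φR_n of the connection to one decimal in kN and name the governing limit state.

331.6 kN (gross-section yield governs)

Bolt shear: A_b = π(20)²/4 = 314.16 mm². φR_n = 0.75 × 372 × 314.16 × 10 × 1 = 876.5 kN.
Bearing (6 mm plate, F_u = 450 MPa): end bolts L_c = 32 − 22/2 = 21, R_n = min(1.2×21×6×450, 2.4×20×6×450) = 68.04 kN/bolt; interior L_c = 64 − 22 = 42, R_n = 129.6 kN/bolt. φR_n = 0.75 × (2×68.04 + 8×129.6) = 879.7 kN.
Tension yield (gross): A_g = 178×6 = 1068 mm². φR_n = 0.90 × 345 × 1068 = 331.6 kN.
Block shear: shear path 2×[32+4×64] = 2×288 mm, A_gv = 3456, A_nv = 2×(288 − 4.5×24)×6 = 2160 mm²; tension across gage: (67 − 1×24)×6 = 258 mm². R_n = min(0.6×450×2160, 0.6×345×3456) + 1.0×450×258 = min(583.2, 715.39) + 116.1 = 699.3 kN. φR_n = 0.75 × 699.3 = 524.5 kN.
Governing: min(876.5, 879.7, 331.6, 524.5) = 331.6 kN → gross-section yield.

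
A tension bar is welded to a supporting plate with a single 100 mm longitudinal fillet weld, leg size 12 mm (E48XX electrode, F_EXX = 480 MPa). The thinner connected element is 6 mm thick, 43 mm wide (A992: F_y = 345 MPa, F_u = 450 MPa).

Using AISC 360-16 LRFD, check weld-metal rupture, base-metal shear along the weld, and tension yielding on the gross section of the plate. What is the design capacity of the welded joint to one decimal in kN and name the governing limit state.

Weld metal: throat = 0.707×12 = 8.484 mm, L = 100 mm. φR_n = 0.75 × 0.6 × 480 × 8.484 × 100 = 183.3 kN.
Base metal shear (6 mm plate): yield φR_n = 1.0×0.6×345×6×100 = 124.2 kN; rupture φR_n = 0.75×0.6×450×6×100 = 121.5 kN; take 121.5 kN (rupture).
Tension yield (gross): A_g = 43×6 = 258 mm². φR_n = 0.90 × 345 × 258 = 80.1 kN.
Governing: min(183.3, 121.5, 80.1) = 80.1 kN → gross-section yield.

80.1 kN (gross-section yield governs)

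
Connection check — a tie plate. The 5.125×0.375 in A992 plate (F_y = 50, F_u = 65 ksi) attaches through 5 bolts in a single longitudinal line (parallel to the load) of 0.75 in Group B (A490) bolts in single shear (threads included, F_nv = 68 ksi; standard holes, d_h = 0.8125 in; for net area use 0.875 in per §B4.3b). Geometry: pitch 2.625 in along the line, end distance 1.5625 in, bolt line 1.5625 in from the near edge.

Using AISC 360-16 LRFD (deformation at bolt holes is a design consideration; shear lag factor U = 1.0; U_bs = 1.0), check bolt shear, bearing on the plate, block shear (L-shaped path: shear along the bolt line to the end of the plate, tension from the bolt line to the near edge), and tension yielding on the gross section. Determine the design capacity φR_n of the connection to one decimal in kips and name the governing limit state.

86.5 kips (gross-section yield governs)

Bolt shear: A_b = π(0.75)²/4 = 0.44179 in². φR_n = 0.75 × 68 × 0.44179 × 5 × 1 = 112.7 kips.
Bearing (0.375 in plate, F_u = 65 ksi): end bolts L_c = 1.5625 − 0.8125/2 = 1.15625, R_n = min(1.2×1.15625×0.375×65, 2.4×0.75×0.375×65) = 33.82 kips/bolt; interior L_c = 2.625 − 0.8125 = 1.8125, R_n = 43.875 kips/bolt. φR_n = 0.75 × (1×33.82 + 4×43.875) = 157.0 kips.
Block shear: shear path 1×[1.5625+4×2.625] = 1×12.0625 in, A_gv = 4.5234, A_nv = 1×(12.0625 − 4.5×0.875)×0.375 = 3.0469 in²; tension to near edge: (1.5625 − 0.5×0.875)×0.375 = 0.42188 in². R_n = min(0.6×65×3.0469, 0.6×50×4.5234) + 1.0×65×0.42188 = min(118.83, 135.7) + 27.422 = 146.25 kips. φR_n = 0.75 × 146.25 = 109.7 kips.
Tension yield (gross): A_g = 5.125×0.375 = 1.9219 in². φR_n = 0.90 × 50 × 1.9219 = 86.5 kips.
Governing: min(112.7, 157.0, 109.7, 86.5) = 86.5 kips → gross-section yield.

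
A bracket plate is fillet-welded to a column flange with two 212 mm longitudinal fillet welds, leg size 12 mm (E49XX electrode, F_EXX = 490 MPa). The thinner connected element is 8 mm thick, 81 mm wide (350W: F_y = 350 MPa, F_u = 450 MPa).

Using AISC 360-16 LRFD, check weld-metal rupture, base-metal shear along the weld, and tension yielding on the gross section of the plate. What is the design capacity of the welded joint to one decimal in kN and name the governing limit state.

Weld metal: throat = 0.707×12 = 8.484 mm, L = 2×212 = 424 mm. φR_n = 0.75 × 0.6 × 490 × 8.484 × 424 = 793.2 kN.
Base metal shear (8 mm plate): yield φR_n = 1.0×0.6×350×8×424 = 712.3 kN; rupture φR_n = 0.75×0.6×450×8×424 = 686.9 kN; take 686.9 kN (rupture).
Tension yield (gross): A_g = 81×8 = 648 mm². φR_n = 0.90 × 350 × 648 = 204.1 kN.
Governing: min(793.2, 686.9, 204.1) = 204.1 kN → gross-section yield.

204.1 kN (gross-section yield governs)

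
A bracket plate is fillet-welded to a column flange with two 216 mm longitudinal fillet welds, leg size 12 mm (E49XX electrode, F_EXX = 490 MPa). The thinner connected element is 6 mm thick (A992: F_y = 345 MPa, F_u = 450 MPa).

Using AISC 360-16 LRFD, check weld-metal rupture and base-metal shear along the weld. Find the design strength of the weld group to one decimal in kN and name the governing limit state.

Weld metal: throat = 0.707×12 = 8.484 mm, L = 2×216 = 432 mm. φR_n = 0.75 × 0.6 × 490 × 8.484 × 432 = 808.2 kN.
Base metal shear (6 mm plate): yield φR_n = 1.0×0.6×345×6×432 = 536.5 kN; rupture φR_n = 0.75×0.6×450×6×432 = 524.9 kN; take 524.9 kN (rupture).
Governing: min(808.2, 524.9) = 524.9 kN → base-metal shear.

524.9 kN (base-metal shear governs)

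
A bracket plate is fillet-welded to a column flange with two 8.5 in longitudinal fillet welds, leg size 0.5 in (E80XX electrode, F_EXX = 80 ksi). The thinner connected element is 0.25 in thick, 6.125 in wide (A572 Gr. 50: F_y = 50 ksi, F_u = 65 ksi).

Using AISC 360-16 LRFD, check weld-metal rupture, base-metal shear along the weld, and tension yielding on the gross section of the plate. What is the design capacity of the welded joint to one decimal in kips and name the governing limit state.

Weld metal: throat = 0.707×0.5 = 0.3535 in, L = 2×8.5 = 17 in. φR_n = 0.75 × 0.6 × 80 × 0.3535 × 17 = 216.3 kips.
Base metal shear (0.25 in plate): yield φR_n = 1.0×0.6×50×0.25×17 = 127.5 kips; rupture φR_n = 0.75×0.6×65×0.25×17 = 124.3 kips; take 124.3 kips (rupture).
Tension yield (gross): A_g = 6.125×0.25 = 1.5313 in². φR_n = 0.90 × 50 × 1.5313 = 68.9 kips.
Governing: min(216.3, 124.3, 68.9) = 68.9 kips → gross-section yield.

68.9 kips (gross-section yield governs)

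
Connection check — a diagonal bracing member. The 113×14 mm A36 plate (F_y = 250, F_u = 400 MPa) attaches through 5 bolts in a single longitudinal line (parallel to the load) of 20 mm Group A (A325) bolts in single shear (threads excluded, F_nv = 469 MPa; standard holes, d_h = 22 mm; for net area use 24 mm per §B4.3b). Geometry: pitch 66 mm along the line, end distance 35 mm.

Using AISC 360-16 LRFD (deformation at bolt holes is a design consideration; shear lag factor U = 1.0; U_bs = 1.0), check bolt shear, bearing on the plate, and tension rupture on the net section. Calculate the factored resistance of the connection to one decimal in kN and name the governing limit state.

Bolt shear: A_b = π(20)²/4 = 314.16 mm². φR_n = 0.75 × 469 × 314.16 × 5 × 1 = 552.5 kN.
Bearing (14 mm plate, F_u = 400 MPa): end bolts L_c = 35 − 22/2 = 24, R_n = min(1.2×24×14×400, 2.4×20×14×400) = 161.28 kN/bolt; interior L_c = 66 − 22 = 44, R_n = 268.8 kN/bolt. φR_n = 0.75 × (1×161.28 + 4×268.8) = 927.4 kN.
Tension rupture (net): A_n = (113 − 1×24)×14 = 1246 mm² (U = 1.0, A_e = A_n). φR_n = 0.75 × 400 × 1246 = 373.8 kN.
Governing: min(552.5, 927.4, 373.8) = 373.8 kN → net-section rupture.

373.8 kN (net-section rupture governs)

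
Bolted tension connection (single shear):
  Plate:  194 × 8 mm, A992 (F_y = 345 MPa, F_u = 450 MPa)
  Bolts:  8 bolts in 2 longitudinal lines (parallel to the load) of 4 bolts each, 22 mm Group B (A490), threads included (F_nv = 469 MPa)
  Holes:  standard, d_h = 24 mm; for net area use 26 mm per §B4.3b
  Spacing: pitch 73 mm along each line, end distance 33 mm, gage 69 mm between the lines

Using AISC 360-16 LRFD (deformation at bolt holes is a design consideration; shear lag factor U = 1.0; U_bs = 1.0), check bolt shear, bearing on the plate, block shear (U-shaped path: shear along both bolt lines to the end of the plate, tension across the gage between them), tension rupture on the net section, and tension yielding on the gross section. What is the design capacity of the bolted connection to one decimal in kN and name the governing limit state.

Bolt shear: A_b = π(22)²/4 = 380.13 mm². φR_n = 0.75 × 469 × 380.13 × 8 × 1 = 1069.7 kN.
Bearing (8 mm plate, F_u = 450 MPa): end bolts L_c = 33 − 24/2 = 21, R_n = min(1.2×21×8×450, 2.4×22×8×450) = 90.72 kN/bolt; interior L_c = 73 − 24 = 49, R_n = 190.08 kN/bolt. φR_n = 0.75 × (2×90.72 + 6×190.08) = 991.4 kN.
Block shear: shear path 2×[33+3×73] = 2×252 mm, A_gv = 4032, A_nv = 2×(252 − 3.5×26)×8 = 2576 mm²; tension across gage: (69 − 1×26)×8 = 344 mm². R_n = min(0.6×450×2576, 0.6×345×4032) + 1.0×450×344 = min(695.52, 834.62) + 154.8 = 850.32 kN. φR_n = 0.75 × 850.32 = 637.7 kN.
Tension rupture (net): A_n = (194 − 2×26)×8 = 1136 mm² (U = 1.0, A_e = A_n). φR_n = 0.75 × 450 × 1136 = 383.4 kN.
Tension yield (gross): A_g = 194×8 = 1552 mm². φR_n = 0.90 × 345 × 1552 = 481.9 kN.
Governing: min(1069.7, 991.4, 637.7, 383.4, 481.9) = 383.4 kN → net-section rupture.

383.4 kN (net-section rupture governs)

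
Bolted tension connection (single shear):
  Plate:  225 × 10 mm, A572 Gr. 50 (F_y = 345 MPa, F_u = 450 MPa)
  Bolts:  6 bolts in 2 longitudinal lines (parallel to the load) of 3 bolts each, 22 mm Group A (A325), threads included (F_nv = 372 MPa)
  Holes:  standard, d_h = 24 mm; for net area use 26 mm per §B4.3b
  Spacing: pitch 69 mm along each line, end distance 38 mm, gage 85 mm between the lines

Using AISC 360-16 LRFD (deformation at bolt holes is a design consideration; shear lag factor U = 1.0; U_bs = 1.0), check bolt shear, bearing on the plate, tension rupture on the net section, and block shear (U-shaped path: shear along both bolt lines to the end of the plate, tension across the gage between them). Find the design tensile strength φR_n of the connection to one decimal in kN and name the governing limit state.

Bolt shear: A_b = π(22)²/4 = 380.13 mm². φR_n = 0.75 × 372 × 380.13 × 6 × 1 = 636.3 kN.
Bearing (10 mm plate, F_u = 450 MPa): end bolts L_c = 38 − 24/2 = 26, R_n = min(1.2×26×10×450, 2.4×22×10×450) = 140.4 kN/bolt; interior L_c = 69 − 24 = 45, R_n = 237.6 kN/bolt. φR_n = 0.75 × (2×140.4 + 4×237.6) = 923.4 kN.
Tension rupture (net): A_n = (225 − 2×26)×10 = 1730 mm² (U = 1.0, A_e = A_n). φR_n = 0.75 × 450 × 1730 = 583.9 kN.
Block shear: shear path 2×[38+2×69] = 2×176 mm, A_gv = 3520, A_nv = 2×(176 − 2.5×26)×10 = 2220 mm²; tension across gage: (85 − 1×26)×10 = 590 mm². R_n = min(0.6×450×2220, 0.6×345×3520) + 1.0×450×590 = min(599.4, 728.64) + 265.5 = 864.9 kN. φR_n = 0.75 × 864.9 = 648.7 kN.
Governing: min(636.3, 923.4, 583.9, 648.7) = 583.9 kN → net-section rupture.

583.9 kN (net-section rupture governs)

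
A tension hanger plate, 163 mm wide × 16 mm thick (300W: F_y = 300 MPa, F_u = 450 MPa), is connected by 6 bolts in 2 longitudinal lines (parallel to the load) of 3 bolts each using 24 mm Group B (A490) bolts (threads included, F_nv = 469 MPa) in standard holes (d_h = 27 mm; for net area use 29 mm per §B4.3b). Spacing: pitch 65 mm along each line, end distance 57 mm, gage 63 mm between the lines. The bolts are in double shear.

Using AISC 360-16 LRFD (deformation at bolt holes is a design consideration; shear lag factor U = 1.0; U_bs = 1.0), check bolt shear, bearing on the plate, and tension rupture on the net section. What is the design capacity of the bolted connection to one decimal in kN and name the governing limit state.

Bolt shear: A_b = π(24)²/4 = 452.39 mm². φR_n = 0.75 × 469 × 452.39 × 6 × 2 = 1909.5 kN.
Bearing (16 mm plate, F_u = 450 MPa): end bolts L_c = 57 − 27/2 = 43.5, R_n = min(1.2×43.5×16×450, 2.4×24×16×450) = 375.84 kN/bolt; interior L_c = 65 − 27 = 38, R_n = 328.32 kN/bolt. φR_n = 0.75 × (2×375.84 + 4×328.32) = 1548.7 kN.
Tension rupture (net): A_n = (163 − 2×29)×16 = 1680 mm² (U = 1.0, A_e = A_n). φR_n = 0.75 × 450 × 1680 = 567.0 kN.
Governing: min(1909.5, 1548.7, 567.0) = 567.0 kN → net-section rupture.

567.0 kN (net-section rupture governs)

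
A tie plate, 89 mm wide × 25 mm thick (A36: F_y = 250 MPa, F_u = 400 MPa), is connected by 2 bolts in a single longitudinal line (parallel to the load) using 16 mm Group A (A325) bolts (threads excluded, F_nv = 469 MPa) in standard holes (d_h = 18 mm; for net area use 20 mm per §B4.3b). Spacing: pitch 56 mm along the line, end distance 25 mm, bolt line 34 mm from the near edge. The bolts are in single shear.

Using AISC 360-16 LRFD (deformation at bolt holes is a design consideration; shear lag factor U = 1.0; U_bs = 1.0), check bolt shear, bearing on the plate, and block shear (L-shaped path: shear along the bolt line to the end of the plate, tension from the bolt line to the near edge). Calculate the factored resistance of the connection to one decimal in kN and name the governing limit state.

Bolt shear: A_b = π(16)²/4 = 201.06 mm². φR_n = 0.75 × 469 × 201.06 × 2 × 1 = 141.4 kN.
Bearing (25 mm plate, F_u = 400 MPa): end bolts L_c = 25 − 18/2 = 16, R_n = min(1.2×16×25×400, 2.4×16×25×400) = 192 kN/bolt; interior L_c = 56 − 18 = 38, R_n = 384 kN/bolt. φR_n = 0.75 × (1×192 + 1×384) = 432.0 kN.
Block shear: shear path 1×[25+1×56] = 1×81 mm, A_gv = 2025, A_nv = 1×(81 − 1.5×20)×25 = 1275 mm²; tension to near edge: (34 − 0.5×20)×25 = 600 mm². R_n = min(0.6×400×1275, 0.6×250×2025) + 1.0×400×600 = min(306, 303.75) + 240 = 543.75 kN. φR_n = 0.75 × 543.75 = 407.8 kN.
Governing: min(141.4, 432.0, 407.8) = 141.4 kN → bolt shear.

141.4 kN (bolt shear governs)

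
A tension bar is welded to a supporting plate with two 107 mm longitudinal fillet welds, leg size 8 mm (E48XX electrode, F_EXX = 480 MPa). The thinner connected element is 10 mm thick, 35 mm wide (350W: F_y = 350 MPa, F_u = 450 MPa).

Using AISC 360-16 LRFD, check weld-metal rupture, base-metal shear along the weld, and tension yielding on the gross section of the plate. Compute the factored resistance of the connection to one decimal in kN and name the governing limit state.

Weld metal: throat = 0.707×8 = 5.656 mm, L = 2×107 = 214 mm. φR_n = 0.75 × 0.6 × 480 × 5.656 × 214 = 261.4 kN.
Base metal shear (10 mm plate): yield φR_n = 1.0×0.6×350×10×214 = 449.4 kN; rupture φR_n = 0.75×0.6×450×10×214 = 433.4 kN; take 433.4 kN (rupture).
Tension yield (gross): A_g = 35×10 = 350 mm². φR_n = 0.90 × 350 × 350 = 110.3 kN.
Governing: min(261.4, 433.4, 110.3) = 110.3 kN → gross-section yield.

110.3 kN (gross-section yield governs)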